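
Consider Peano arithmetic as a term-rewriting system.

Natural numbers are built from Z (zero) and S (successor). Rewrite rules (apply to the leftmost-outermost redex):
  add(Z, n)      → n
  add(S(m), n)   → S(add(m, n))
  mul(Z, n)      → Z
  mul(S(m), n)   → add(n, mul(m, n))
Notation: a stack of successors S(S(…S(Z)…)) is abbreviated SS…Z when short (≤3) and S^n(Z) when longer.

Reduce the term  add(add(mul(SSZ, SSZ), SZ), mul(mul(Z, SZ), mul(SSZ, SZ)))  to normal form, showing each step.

Answer: normal form = S^5(Z)  (in 22 steps)

Working:
  start: add(add(mul(SSZ, SSZ), SZ), mul(mul(Z, SZ), mul(SSZ, SZ)))
  step 1: add(add(add(SSZ, mul(SZ, SSZ)), SZ), mul(mul(Z, SZ), mul(SSZ, SZ)))
  step 2: add(add(S(add(SZ, mul(SZ, SSZ))), SZ), mul(mul(Z, SZ), mul(SSZ, SZ)))
  step 3: add(S(add(add(SZ, mul(SZ, SSZ)), SZ)), mul(mul(Z, SZ), mul(SSZ, SZ)))
  step 4: S(add(add(add(SZ, mul(SZ, SSZ)), SZ), mul(mul(Z, SZ), mul(SSZ, SZ))))
  step 5: S(add(add(S(add(Z, mul(SZ, SSZ))), SZ), mul(mul(Z, SZ), mul(SSZ, SZ))))
  step 6: S(add(S(add(add(Z, mul(SZ, SSZ)), SZ)), mul(mul(Z, SZ), mul(SSZ, SZ))))
  step 7: S(S(add(add(add(Z, mul(SZ, SSZ)), SZ), mul(mul(Z, SZ), mul(SSZ, SZ)))))
  step 8: S(S(add(add(mul(SZ, SSZ), SZ), mul(mul(Z, SZ), mul(SSZ, SZ)))))
  step 9: S(S(add(add(add(SSZ, mul(Z, SSZ)), SZ), mul(mul(Z, SZ), mul(SSZ, SZ)))))
  step 10: S(S(add(add(S(add(SZ, mul(Z, SSZ))), SZ), mul(mul(Z, SZ), mul(SSZ, SZ)))))
  step 11: S(S(add(S(add(add(SZ, mul(Z, SSZ)), SZ)), mul(mul(Z, SZ), mul(SSZ, SZ)))))
  step 12: S(S(S(add(add(add(SZ, mul(Z, SSZ)), SZ), mul(mul(Z, SZ), mul(SSZ, SZ))))))
  step 13: S(S(S(add(add(S(add(Z, mul(Z, SSZ))), SZ), mul(mul(Z, SZ), mul(SSZ, SZ))))))
  step 14: S(S(S(add(S(add(add(Z, mul(Z, SSZ)), SZ)), mul(mul(Z, SZ), mul(SSZ, SZ))))))
  step 15: S(S(S(S(add(add(add(Z, mul(Z, SSZ)), SZ), mul(mul(Z, SZ), mul(SSZ, SZ)))))))
  step 16: S(S(S(S(add(add(mul(Z, SSZ), SZ), mul(mul(Z, SZ), mul(SSZ, SZ)))))))
  step 17: S(S(S(S(add(add(Z, SZ), mul(mul(Z, SZ), mul(SSZ, SZ)))))))
  step 18: S(S(S(S(add(SZ, mul(mul(Z, SZ), mul(SSZ, SZ)))))))
  step 19: S(S(S(S(S(add(Z, mul(mul(Z, SZ), mul(SSZ, SZ))))))))
  step 20: S(S(S(S(S(mul(mul(Z, SZ), mul(SSZ, SZ)))))))
  step 21: S(S(S(S(S(mul(Z, mul(SSZ, SZ)))))))
  step 22: S^5(Z)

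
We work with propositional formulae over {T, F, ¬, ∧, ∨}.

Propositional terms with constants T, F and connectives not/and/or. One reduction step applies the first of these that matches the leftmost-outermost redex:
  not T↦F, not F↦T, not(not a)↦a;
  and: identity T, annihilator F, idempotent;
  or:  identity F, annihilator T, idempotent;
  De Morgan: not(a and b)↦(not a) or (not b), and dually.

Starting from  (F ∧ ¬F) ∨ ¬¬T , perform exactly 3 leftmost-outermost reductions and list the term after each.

Answer: after 3 steps: T

Working:
  start: (F ∧ ¬F) ∨ ¬¬T
  [1] F ∨ ¬¬T
  [2] ¬¬T
  [3] T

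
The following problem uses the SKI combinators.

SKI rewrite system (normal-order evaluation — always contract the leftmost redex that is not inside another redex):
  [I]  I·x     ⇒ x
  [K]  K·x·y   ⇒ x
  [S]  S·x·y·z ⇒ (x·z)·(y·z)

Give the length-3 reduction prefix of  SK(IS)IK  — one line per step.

  start: SK(IS)IK
  →1  KI(ISI)K
  →2  IK
  →3  K

Answer: after 3 steps: K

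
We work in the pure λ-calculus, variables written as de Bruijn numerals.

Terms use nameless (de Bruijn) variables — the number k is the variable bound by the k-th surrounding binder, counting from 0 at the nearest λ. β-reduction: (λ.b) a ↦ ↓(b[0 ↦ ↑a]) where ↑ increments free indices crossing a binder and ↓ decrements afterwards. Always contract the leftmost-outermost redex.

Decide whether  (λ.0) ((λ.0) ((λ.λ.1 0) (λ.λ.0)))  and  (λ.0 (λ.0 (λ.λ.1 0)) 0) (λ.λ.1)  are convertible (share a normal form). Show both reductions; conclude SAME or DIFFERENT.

Term A:
  start: (λ.0) ((λ.0) ((λ.λ.1 0) (λ.λ.0)))
  →1  (λ.0) ((λ.λ.1 0) (λ.λ.0))
  →2  (λ.λ.1 0) (λ.λ.0)
  →3  λ.(λ.λ.0) 0
  →4  λ.λ.0

Term B:
  start: (λ.0 (λ.0 (λ.λ.1 0)) 0) (λ.λ.1)
  →1  (λ.λ.1) (λ.0 (λ.λ.1 0)) (λ.λ.1)
  →2  (λ.λ.0 (λ.λ.1 0)) (λ.λ.1)
  →3  λ.0 (λ.λ.1 0)

Answer: DIFFERENT — A ⇓ λ.λ.0, B ⇓ λ.0 (λ.λ.1 0)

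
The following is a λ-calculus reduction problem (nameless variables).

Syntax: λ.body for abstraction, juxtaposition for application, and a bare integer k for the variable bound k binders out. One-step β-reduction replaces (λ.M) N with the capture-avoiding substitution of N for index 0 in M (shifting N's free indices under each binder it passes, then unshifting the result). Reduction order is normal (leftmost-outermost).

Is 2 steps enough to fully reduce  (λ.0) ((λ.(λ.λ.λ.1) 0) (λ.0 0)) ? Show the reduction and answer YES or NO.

Answer: NO — after 2 steps the term is (λ.λ.λ.1) (λ.0 0), not yet normal

Derivation:
  start: (λ.0) ((λ.(λ.λ.λ.1) 0) (λ.0 0))
  step 1: (λ.(λ.λ.λ.1) 0) (λ.0 0)
  step 2: (λ.λ.λ.1) (λ.0 0)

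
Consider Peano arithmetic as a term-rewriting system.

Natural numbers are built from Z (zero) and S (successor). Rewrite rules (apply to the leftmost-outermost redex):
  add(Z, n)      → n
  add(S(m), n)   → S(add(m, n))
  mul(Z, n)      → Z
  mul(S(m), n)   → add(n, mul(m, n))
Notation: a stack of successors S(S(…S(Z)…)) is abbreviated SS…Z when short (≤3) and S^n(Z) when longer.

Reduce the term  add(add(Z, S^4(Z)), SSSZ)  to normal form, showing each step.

Answer: normal form = S^7(Z)  (in 6 steps)

Working:
  start: add(add(Z, S^4(Z)), SSSZ)
  →1  add(S^4(Z), SSSZ)
  →2  S(add(SSSZ, SSSZ))
  →3  S(S(add(SSZ, SSSZ)))
  →4  S(S(S(add(SZ, SSSZ))))
  →5  S(S(S(S(add(Z, SSSZ)))))
  →6  S^7(Z)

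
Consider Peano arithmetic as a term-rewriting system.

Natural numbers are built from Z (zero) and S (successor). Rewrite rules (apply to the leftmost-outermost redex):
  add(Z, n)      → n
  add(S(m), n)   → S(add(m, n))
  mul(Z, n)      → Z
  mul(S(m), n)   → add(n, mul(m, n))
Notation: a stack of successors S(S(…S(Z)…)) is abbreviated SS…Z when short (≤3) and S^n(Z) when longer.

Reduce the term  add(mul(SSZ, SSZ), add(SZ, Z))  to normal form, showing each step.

  start: add(mul(SSZ, SSZ), add(SZ, Z))
  [1] add(add(SSZ, mul(SZ, SSZ)), add(SZ, Z))
  [2] add(S(add(SZ, mul(SZ, SSZ))), add(SZ, Z))
  [3] S(add(add(SZ, mul(SZ, SSZ)), add(SZ, Z)))
  [4] S(add(S(add(Z, mul(SZ, SSZ))), add(SZ, Z)))
  [5] S(S(add(add(Z, mul(SZ, SSZ)), add(SZ, Z))))
  [6] S(S(add(mul(SZ, SSZ), add(SZ, Z))))
  [7] S(S(add(add(SSZ, mul(Z, SSZ)), add(SZ, Z))))
  [8] S(S(add(S(add(SZ, mul(Z, SSZ))), add(SZ, Z))))
  [9] S(S(S(add(add(SZ, mul(Z, SSZ)), add(SZ, Z)))))
  [10] S(S(S(add(S(add(Z, mul(Z, SSZ))), add(SZ, Z)))))
  [11] S(S(S(S(add(add(Z, mul(Z, SSZ)), add(SZ, Z))))))
  [12] S(S(S(S(add(mul(Z, SSZ), add(SZ, Z))))))
  [13] S(S(S(S(add(Z, add(SZ, Z))))))
  [14] S(S(S(S(add(SZ, Z)))))
  [15] S(S(S(S(S(add(Z, Z))))))
  [16] S^5(Z)

Answer: normal form = S^5(Z)  (in 16 steps)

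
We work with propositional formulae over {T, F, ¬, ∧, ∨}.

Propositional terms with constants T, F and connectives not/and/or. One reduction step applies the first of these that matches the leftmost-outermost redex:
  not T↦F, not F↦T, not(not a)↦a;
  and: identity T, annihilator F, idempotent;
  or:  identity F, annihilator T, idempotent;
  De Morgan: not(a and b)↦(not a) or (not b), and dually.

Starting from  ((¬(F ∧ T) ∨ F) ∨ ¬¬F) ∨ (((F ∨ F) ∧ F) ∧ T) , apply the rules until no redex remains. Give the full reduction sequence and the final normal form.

  start: ((¬(F ∧ T) ∨ F) ∨ ¬¬F) ∨ (((F ∨ F) ∧ F) ∧ T)
  [1] (¬(F ∧ T) ∨ ¬¬F) ∨ (((F ∨ F) ∧ F) ∧ T)
  [2] ((¬F ∨ ¬T) ∨ ¬¬F) ∨ (((F ∨ F) ∧ F) ∧ T)
  [3] ((T ∨ ¬T) ∨ ¬¬F) ∨ (((F ∨ F) ∧ F) ∧ T)
  [4] (T ∨ ¬¬F) ∨ (((F ∨ F) ∧ F) ∧ T)
  [5] T ∨ (((F ∨ F) ∧ F) ∧ T)
  [6] T

Answer: normal form = T  (in 6 steps)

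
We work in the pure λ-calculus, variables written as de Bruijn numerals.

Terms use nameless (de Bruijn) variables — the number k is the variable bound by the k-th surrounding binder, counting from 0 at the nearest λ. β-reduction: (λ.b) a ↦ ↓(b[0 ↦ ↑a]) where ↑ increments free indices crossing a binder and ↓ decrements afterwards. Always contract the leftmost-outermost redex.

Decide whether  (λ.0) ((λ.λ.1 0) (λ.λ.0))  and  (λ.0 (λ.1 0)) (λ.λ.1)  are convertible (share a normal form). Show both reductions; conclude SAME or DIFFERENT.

Term A:
  start: (λ.0) ((λ.λ.1 0) (λ.λ.0))
  [1] (λ.λ.1 0) (λ.λ.0)
  [2] λ.(λ.λ.0) 0
  [3] λ.λ.0

Term B:
  start: (λ.0 (λ.1 0)) (λ.λ.1)
  [1] (λ.λ.1) (λ.(λ.λ.1) 0)
  [2] λ.λ.(λ.λ.1) 0
  [3] λ.λ.λ.1

Answer: DIFFERENT — A ⇓ λ.λ.0, B ⇓ λ.λ.λ.1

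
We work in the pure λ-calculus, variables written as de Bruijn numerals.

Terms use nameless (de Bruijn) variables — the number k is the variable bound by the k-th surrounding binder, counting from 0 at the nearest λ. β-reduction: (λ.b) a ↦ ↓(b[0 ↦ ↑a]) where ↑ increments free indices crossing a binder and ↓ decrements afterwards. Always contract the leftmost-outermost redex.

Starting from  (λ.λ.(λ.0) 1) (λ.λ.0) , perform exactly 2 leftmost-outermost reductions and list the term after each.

Answer: after 2 steps: λ.λ.λ.0

Working:
  start: (λ.λ.(λ.0) 1) (λ.λ.0)
  [1] λ.(λ.0) (λ.λ.0)
  [2] λ.λ.λ.0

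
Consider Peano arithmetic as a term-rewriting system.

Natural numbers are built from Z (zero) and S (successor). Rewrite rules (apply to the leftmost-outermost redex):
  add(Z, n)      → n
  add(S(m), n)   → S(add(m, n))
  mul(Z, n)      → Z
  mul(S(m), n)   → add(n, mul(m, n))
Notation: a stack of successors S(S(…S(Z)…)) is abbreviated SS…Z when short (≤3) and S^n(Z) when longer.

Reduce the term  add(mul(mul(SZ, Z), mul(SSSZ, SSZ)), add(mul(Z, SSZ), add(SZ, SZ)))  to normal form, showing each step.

  start: add(mul(mul(SZ, Z), mul(SSSZ, SSZ)), add(mul(Z, SSZ), add(SZ, SZ)))
  step 1: add(mul(add(Z, mul(Z, Z)), mul(SSSZ, SSZ)), add(mul(Z, SSZ), add(SZ, SZ)))
  step 2: add(mul(mul(Z, Z), mul(SSSZ, SSZ)), add(mul(Z, SSZ), add(SZ, SZ)))
  step 3: add(mul(Z, mul(SSSZ, SSZ)), add(mul(Z, SSZ), add(SZ, SZ)))
  step 4: add(Z, add(mul(Z, SSZ), add(SZ, SZ)))
  step 5: add(mul(Z, SSZ), add(SZ, SZ))
  step 6: add(Z, add(SZ, SZ))
  step 7: add(SZ, SZ)
  step 8: S(add(Z, SZ))
  step 9: SSZ

Answer: normal form = SSZ  (in 9 steps)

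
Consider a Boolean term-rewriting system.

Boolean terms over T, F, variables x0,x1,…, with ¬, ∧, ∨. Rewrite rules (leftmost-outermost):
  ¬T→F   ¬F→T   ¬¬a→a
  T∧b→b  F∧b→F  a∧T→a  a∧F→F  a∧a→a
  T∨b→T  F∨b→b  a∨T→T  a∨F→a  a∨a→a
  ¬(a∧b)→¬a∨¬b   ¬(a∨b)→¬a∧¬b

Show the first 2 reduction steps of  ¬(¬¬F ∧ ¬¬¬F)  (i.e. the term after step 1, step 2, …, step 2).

Answer: after 2 steps: ¬F ∨ ¬¬¬¬F

Reduction:
  start: ¬(¬¬F ∧ ¬¬¬F)
  step 1: ¬¬¬F ∨ ¬¬¬¬F
  step 2: ¬F ∨ ¬¬¬¬F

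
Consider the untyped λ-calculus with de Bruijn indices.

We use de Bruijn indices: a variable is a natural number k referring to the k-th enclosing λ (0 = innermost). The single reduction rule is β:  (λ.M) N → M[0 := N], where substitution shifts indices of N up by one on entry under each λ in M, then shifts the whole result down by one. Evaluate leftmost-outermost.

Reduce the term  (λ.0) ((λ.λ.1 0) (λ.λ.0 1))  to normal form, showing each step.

Answer: normal form = λ.λ.0 1  (in 3 steps)

Reduction:
  start: (λ.0) ((λ.λ.1 0) (λ.λ.0 1))
  [1] (λ.λ.1 0) (λ.λ.0 1)
  [2] λ.(λ.λ.0 1) 0
  [3] λ.λ.0 1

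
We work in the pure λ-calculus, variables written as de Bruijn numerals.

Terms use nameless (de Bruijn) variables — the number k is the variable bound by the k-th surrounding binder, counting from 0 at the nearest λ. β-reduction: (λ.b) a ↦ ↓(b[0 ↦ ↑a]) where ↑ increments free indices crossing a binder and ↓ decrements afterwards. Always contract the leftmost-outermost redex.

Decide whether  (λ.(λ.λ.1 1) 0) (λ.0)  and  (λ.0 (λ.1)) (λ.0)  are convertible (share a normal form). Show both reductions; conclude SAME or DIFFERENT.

Term A:
  start: (λ.(λ.λ.1 1) 0) (λ.0)
  step 1: (λ.λ.1 1) (λ.0)
  step 2: λ.(λ.0) (λ.0)
  step 3: λ.λ.0

Term B:
  start: (λ.0 (λ.1)) (λ.0)
  step 1: (λ.0) (λ.λ.0)
  step 2: λ.λ.0

Answer: SAME — A ⇓ λ.λ.0, B ⇓ λ.λ.0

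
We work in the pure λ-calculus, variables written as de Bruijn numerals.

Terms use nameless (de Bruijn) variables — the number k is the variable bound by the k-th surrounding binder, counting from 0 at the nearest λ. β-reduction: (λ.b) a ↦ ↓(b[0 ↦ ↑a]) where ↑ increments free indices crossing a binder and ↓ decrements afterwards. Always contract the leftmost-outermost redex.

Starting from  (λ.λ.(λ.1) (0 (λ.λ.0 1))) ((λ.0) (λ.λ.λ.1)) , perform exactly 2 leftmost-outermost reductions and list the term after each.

Answer: after 2 steps: λ.0

Derivation:
  start: (λ.λ.(λ.1) (0 (λ.λ.0 1))) ((λ.0) (λ.λ.λ.1))
  →1  λ.(λ.1) (0 (λ.λ.0 1))
  →2  λ.0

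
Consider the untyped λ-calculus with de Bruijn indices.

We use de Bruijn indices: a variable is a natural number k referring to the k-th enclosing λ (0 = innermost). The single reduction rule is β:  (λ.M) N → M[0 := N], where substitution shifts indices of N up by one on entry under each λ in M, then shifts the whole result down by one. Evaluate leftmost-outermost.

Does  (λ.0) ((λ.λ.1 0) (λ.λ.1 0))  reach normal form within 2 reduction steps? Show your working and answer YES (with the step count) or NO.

  start: (λ.0) ((λ.λ.1 0) (λ.λ.1 0))
  →1  (λ.λ.1 0) (λ.λ.1 0)
  →2  λ.(λ.λ.1 0) 0

Answer: NO — after 2 steps the term is λ.(λ.λ.1 0) 0, not yet normal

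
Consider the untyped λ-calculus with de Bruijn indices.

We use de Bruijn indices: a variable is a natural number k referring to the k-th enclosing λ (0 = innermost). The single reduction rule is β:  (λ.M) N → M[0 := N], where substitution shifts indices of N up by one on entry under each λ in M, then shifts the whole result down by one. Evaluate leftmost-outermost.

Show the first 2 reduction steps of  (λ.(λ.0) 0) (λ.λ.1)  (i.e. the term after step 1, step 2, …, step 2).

  start: (λ.(λ.0) 0) (λ.λ.1)
  step 1: (λ.0) (λ.λ.1)
  step 2: λ.λ.1

Answer: after 2 steps: λ.λ.1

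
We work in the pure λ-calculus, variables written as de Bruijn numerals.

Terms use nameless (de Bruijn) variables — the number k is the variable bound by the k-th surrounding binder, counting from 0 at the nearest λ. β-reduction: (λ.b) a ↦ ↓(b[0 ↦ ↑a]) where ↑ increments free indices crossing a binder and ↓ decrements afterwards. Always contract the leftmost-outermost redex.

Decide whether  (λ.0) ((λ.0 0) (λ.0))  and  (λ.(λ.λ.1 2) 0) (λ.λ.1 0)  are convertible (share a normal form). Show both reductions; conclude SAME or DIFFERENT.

Term A:
  start: (λ.0) ((λ.0 0) (λ.0))
  [1] (λ.0 0) (λ.0)
  [2] (λ.0) (λ.0)
  [3] λ.0

Term B:
  start: (λ.(λ.λ.1 2) 0) (λ.λ.1 0)
  [1] (λ.λ.1 (λ.λ.1 0)) (λ.λ.1 0)
  [2] λ.(λ.λ.1 0) (λ.λ.1 0)
  [3] λ.λ.(λ.λ.1 0) 0
  [4] λ.λ.λ.1 0

Answer: DIFFERENT — A ⇓ λ.0, B ⇓ λ.λ.λ.1 0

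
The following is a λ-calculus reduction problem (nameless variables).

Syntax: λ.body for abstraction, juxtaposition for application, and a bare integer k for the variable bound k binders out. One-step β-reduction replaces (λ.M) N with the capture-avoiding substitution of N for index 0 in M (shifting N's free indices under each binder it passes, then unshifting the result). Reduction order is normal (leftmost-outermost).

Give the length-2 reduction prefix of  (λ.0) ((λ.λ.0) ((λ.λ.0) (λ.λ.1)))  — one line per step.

Answer: after 2 steps: λ.0

Working:
  start: (λ.0) ((λ.λ.0) ((λ.λ.0) (λ.λ.1)))
  step 1: (λ.λ.0) ((λ.λ.0) (λ.λ.1))
  step 2: λ.0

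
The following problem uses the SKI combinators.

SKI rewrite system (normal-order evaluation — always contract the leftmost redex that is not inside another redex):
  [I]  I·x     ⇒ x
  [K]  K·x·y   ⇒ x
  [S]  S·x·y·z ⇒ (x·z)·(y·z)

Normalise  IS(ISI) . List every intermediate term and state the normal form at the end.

  start: IS(ISI)
  [1] S(ISI)
  [2] S(SI)

Answer: normal form = S(SI)  (in 2 steps)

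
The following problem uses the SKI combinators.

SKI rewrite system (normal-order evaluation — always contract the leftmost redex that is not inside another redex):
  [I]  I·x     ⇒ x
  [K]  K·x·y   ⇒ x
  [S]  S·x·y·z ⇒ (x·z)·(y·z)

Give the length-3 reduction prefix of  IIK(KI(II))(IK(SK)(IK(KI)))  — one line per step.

Answer: after 3 steps: KI(II)

Working:
  start: IIK(KI(II))(IK(SK)(IK(KI)))
  step 1: IK(KI(II))(IK(SK)(IK(KI)))
  step 2: K(KI(II))(IK(SK)(IK(KI)))
  step 3: KI(II)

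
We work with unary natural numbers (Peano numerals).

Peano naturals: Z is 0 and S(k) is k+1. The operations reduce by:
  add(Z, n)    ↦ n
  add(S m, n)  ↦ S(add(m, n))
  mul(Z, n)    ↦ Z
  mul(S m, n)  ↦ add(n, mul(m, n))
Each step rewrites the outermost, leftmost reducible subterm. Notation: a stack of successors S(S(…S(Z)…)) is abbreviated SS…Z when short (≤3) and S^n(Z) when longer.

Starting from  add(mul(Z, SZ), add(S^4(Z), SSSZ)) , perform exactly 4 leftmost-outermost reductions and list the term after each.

Answer: after 4 steps: S(S(add(SSZ, SSSZ)))

Derivation:
  start: add(mul(Z, SZ), add(S^4(Z), SSSZ))
  [1] add(Z, add(S^4(Z), SSSZ))
  [2] add(S^4(Z), SSSZ)
  [3] S(add(SSSZ, SSSZ))
  [4] S(S(add(SSZ, SSSZ)))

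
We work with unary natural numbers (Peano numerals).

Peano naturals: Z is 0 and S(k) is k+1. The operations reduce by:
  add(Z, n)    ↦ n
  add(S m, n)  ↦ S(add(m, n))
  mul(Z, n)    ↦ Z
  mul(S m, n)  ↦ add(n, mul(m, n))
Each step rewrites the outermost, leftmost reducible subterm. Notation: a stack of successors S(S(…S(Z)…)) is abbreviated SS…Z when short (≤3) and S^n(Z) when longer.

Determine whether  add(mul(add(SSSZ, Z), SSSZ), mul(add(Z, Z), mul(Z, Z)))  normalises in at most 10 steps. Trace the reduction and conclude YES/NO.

Answer: NO — after 10 steps the term is S(S(S(add(mul(S(add(SZ, Z)), SSSZ), mul(add(Z, Z), mul(Z, Z)))))), not yet normal

Reduction:
  start: add(mul(add(SSSZ, Z), SSSZ), mul(add(Z, Z), mul(Z, Z)))
  →1  add(mul(S(add(SSZ, Z)), SSSZ), mul(add(Z, Z), mul(Z, Z)))
  →2  add(add(SSSZ, mul(add(SSZ, Z), SSSZ)), mul(add(Z, Z), mul(Z, Z)))
  →3  add(S(add(SSZ, mul(add(SSZ, Z), SSSZ))), mul(add(Z, Z), mul(Z, Z)))
  →4  S(add(add(SSZ, mul(add(SSZ, Z), SSSZ)), mul(add(Z, Z), mul(Z, Z))))
  →5  S(add(S(add(SZ, mul(add(SSZ, Z), SSSZ))), mul(add(Z, Z), mul(Z, Z))))
  →6  S(S(add(add(SZ, mul(add(SSZ, Z), SSSZ)), mul(add(Z, Z), mul(Z, Z)))))
  →7  S(S(add(S(add(Z, mul(add(SSZ, Z), SSSZ))), mul(add(Z, Z), mul(Z, Z)))))
  →8  S(S(S(add(add(Z, mul(add(SSZ, Z), SSSZ)), mul(add(Z, Z), mul(Z, Z))))))
  →9  S(S(S(add(mul(add(SSZ, Z), SSSZ), mul(add(Z, Z), mul(Z, Z))))))
  →10  S(S(S(add(mul(S(add(SZ, Z)), SSSZ), mul(add(Z, Z), mul(Z, Z))))))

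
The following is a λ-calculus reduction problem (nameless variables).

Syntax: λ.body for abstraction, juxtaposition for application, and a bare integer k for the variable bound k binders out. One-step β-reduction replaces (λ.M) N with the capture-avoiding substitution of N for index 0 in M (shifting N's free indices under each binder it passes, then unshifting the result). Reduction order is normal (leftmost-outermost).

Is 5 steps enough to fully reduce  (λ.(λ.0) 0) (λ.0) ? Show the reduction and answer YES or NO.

Answer: YES — reaches normal form λ.0 in 2 ≤ 5 steps

Derivation:
  start: (λ.(λ.0) 0) (λ.0)
  step 1: (λ.0) (λ.0)
  step 2: λ.0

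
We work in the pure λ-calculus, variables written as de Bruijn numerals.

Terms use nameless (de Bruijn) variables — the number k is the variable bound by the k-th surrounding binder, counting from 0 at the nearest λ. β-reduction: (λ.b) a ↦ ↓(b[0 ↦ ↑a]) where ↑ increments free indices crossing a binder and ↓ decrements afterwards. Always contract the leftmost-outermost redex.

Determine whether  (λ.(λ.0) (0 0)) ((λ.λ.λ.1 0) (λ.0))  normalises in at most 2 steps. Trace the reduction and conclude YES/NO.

  start: (λ.(λ.0) (0 0)) ((λ.λ.λ.1 0) (λ.0))
  [1] (λ.0) ((λ.λ.λ.1 0) (λ.0) ((λ.λ.λ.1 0) (λ.0)))
  [2] (λ.λ.λ.1 0) (λ.0) ((λ.λ.λ.1 0) (λ.0))

Answer: NO — after 2 steps the term is (λ.λ.λ.1 0) (λ.0) ((λ.λ.λ.1 0) (λ.0)), not yet normal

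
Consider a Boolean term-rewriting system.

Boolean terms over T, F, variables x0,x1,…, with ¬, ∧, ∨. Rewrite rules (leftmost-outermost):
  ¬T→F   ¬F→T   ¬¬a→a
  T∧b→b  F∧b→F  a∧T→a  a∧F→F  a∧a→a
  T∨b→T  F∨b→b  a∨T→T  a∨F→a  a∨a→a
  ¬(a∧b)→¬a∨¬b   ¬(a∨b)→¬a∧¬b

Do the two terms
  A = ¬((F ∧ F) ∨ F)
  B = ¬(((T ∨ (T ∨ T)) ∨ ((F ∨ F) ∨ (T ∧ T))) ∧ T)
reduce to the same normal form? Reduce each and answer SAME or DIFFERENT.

Term A:
  start: ¬((F ∧ F) ∨ F)
  step 1: ¬(F ∧ F) ∧ ¬F
  step 2: (¬F ∨ ¬F) ∧ ¬F
  step 3: ¬F ∧ ¬F
  step 4: ¬F
  step 5: T

Term B:
  start: ¬(((T ∨ (T ∨ T)) ∨ ((F ∨ F) ∨ (T ∧ T))) ∧ T)
  step 1: ¬((T ∨ (T ∨ T)) ∨ ((F ∨ F) ∨ (T ∧ T))) ∨ ¬T
  step 2: (¬(T ∨ (T ∨ T)) ∧ ¬((F ∨ F) ∨ (T ∧ T))) ∨ ¬T
  step 3: ((¬T ∧ ¬(T ∨ T)) ∧ ¬((F ∨ F) ∨ (T ∧ T))) ∨ ¬T
  step 4: ((F ∧ ¬(T ∨ T)) ∧ ¬((F ∨ F) ∨ (T ∧ T))) ∨ ¬T
  step 5: (F ∧ ¬((F ∨ F) ∨ (T ∧ T))) ∨ ¬T
  step 6: F ∨ ¬T
  step 7: ¬T
  step 8: F

Answer: DIFFERENT — A ⇓ T, B ⇓ F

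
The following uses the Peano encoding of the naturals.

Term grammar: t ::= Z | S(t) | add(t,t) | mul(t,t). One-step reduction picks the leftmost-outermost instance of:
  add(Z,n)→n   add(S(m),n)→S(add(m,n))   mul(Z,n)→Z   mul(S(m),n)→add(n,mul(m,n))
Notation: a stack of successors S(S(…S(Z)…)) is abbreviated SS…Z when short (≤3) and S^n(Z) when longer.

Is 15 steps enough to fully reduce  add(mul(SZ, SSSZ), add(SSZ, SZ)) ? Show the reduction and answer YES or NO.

  start: add(mul(SZ, SSSZ), add(SSZ, SZ))
  →1  add(add(SSSZ, mul(Z, SSSZ)), add(SSZ, SZ))
  →2  add(S(add(SSZ, mul(Z, SSSZ))), add(SSZ, SZ))
  →3  S(add(add(SSZ, mul(Z, SSSZ)), add(SSZ, SZ)))
  →4  S(add(S(add(SZ, mul(Z, SSSZ))), add(SSZ, SZ)))
  →5  S(S(add(add(SZ, mul(Z, SSSZ)), add(SSZ, SZ))))
  →6  S(S(add(S(add(Z, mul(Z, SSSZ))), add(SSZ, SZ))))
  →7  S(S(S(add(add(Z, mul(Z, SSSZ)), add(SSZ, SZ)))))
  →8  S(S(S(add(mul(Z, SSSZ), add(SSZ, SZ)))))
  →9  S(S(S(add(Z, add(SSZ, SZ)))))
  →10  S(S(S(add(SSZ, SZ))))
  →11  S(S(S(S(add(SZ, SZ)))))
  →12  S(S(S(S(S(add(Z, SZ))))))
  →13  S^6(Z)

Answer: YES — reaches normal form S^6(Z) in 13 ≤ 15 steps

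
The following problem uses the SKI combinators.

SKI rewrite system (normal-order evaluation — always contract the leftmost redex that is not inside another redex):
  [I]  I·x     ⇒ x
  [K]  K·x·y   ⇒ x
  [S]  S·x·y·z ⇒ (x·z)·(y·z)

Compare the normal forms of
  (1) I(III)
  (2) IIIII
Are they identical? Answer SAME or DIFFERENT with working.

Term A:
  start: I(III)
  step 1: III
  step 2: II
  step 3: I

Term B:
  start: IIIII
  step 1: IIII
  step 2: III
  step 3: II
  step 4: I

Answer: SAME — A ⇓ I, B ⇓ I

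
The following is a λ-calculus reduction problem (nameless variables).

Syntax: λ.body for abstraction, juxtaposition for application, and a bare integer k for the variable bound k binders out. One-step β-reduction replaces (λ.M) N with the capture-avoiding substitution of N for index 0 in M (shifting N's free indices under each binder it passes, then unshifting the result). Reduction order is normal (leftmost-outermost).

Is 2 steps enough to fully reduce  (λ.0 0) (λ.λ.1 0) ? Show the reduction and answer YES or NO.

Answer: NO — after 2 steps the term is λ.(λ.λ.1 0) 0, not yet normal

Derivation:
  start: (λ.0 0) (λ.λ.1 0)
  step 1: (λ.λ.1 0) (λ.λ.1 0)
  step 2: λ.(λ.λ.1 0) 0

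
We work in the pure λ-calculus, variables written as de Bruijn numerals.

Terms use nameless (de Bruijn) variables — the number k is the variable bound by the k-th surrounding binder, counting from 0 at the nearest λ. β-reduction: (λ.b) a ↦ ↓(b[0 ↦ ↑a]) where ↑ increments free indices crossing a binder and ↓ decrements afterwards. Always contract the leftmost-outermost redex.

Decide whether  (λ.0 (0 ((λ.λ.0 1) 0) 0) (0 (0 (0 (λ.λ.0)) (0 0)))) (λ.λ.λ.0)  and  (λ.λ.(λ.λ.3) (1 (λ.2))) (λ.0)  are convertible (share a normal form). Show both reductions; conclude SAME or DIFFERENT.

Term A:
  start: (λ.0 (0 ((λ.λ.0 1) 0) 0) (0 (0 (0 (λ.λ.0)) (0 0)))) (λ.λ.λ.0)
  [1] (λ.λ.λ.0) ((λ.λ.λ.0) ((λ.λ.0 1) (λ.λ.λ.0)) (λ.λ.λ.0)) ((λ.λ.λ.0) ((λ.λ.λ.0) ((λ.λ.λ.0) (λ.λ.0)) ((λ.λ.λ.0) (λ.λ.λ.0))))
  [2] (λ.λ.0) ((λ.λ.λ.0) ((λ.λ.λ.0) ((λ.λ.λ.0) (λ.λ.0)) ((λ.λ.λ.0) (λ.λ.λ.0))))
  [3] λ.0

Term B:
  start: (λ.λ.(λ.λ.3) (1 (λ.2))) (λ.0)
  [1] λ.(λ.λ.λ.0) ((λ.0) (λ.λ.0))
  [2] λ.λ.λ.0

Answer: DIFFERENT — A ⇓ λ.0, B ⇓ λ.λ.λ.0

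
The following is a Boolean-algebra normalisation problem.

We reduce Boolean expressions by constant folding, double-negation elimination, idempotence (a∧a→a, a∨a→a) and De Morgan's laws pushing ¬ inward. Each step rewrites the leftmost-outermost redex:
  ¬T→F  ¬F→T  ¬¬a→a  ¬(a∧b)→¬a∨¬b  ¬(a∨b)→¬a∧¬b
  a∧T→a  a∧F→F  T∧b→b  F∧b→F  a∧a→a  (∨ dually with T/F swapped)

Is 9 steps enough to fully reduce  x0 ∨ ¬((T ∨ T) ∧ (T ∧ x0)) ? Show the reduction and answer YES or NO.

  start: x0 ∨ ¬((T ∨ T) ∧ (T ∧ x0))
  step 1: x0 ∨ (¬(T ∨ T) ∨ ¬(T ∧ x0))
  step 2: x0 ∨ ((¬T ∧ ¬T) ∨ ¬(T ∧ x0))
  step 3: x0 ∨ (¬T ∨ ¬(T ∧ x0))
  step 4: x0 ∨ (F ∨ ¬(T ∧ x0))
  step 5: x0 ∨ ¬(T ∧ x0)
  step 6: x0 ∨ (¬T ∨ ¬x0)
  step 7: x0 ∨ (F ∨ ¬x0)
  step 8: x0 ∨ ¬x0

Answer: YES — reaches normal form x0 ∨ ¬x0 in 8 ≤ 9 steps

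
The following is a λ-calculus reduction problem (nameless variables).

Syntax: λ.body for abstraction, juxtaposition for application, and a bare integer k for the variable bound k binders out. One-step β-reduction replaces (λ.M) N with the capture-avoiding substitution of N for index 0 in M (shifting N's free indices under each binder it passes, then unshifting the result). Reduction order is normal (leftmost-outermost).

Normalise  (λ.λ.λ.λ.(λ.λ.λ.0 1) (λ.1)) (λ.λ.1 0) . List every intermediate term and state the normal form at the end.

Answer: normal form = λ.λ.λ.λ.λ.0 1  (in 2 steps)

Derivation:
  start: (λ.λ.λ.λ.(λ.λ.λ.0 1) (λ.1)) (λ.λ.1 0)
  step 1: λ.λ.λ.(λ.λ.λ.0 1) (λ.1)
  step 2: λ.λ.λ.λ.λ.0 1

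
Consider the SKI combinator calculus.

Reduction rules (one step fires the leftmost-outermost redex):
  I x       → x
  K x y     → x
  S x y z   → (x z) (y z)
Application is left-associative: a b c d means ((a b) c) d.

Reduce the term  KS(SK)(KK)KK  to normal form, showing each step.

Answer: normal form = K(KK)  (in 3 steps)

Working:
  start: KS(SK)(KK)KK
  →1  S(KK)KK
  →2  KKK(KK)
  →3  K(KK)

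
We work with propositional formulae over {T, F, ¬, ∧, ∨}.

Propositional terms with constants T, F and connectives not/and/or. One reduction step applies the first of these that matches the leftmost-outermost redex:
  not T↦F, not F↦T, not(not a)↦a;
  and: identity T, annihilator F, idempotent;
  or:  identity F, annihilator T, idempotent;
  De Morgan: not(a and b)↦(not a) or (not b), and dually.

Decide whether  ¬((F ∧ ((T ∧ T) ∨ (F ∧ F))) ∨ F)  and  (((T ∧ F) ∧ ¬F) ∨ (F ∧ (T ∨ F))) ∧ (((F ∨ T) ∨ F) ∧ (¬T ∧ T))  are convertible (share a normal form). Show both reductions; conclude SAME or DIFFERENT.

Term A:
  start: ¬((F ∧ ((T ∧ T) ∨ (F ∧ F))) ∨ F)
  [1] ¬(F ∧ ((T ∧ T) ∨ (F ∧ F))) ∧ ¬F
  [2] (¬F ∨ ¬((T ∧ T) ∨ (F ∧ F))) ∧ ¬F
  [3] (T ∨ ¬((T ∧ T) ∨ (F ∧ F))) ∧ ¬F
  [4] T ∧ ¬F
  [5] ¬F
  [6] T

Term B:
  start: (((T ∧ F) ∧ ¬F) ∨ (F ∧ (T ∨ F))) ∧ (((F ∨ T) ∨ F) ∧ (¬T ∧ T))
  [1] ((F ∧ ¬F) ∨ (F ∧ (T ∨ F))) ∧ (((F ∨ T) ∨ F) ∧ (¬T ∧ T))
  [2] (F ∨ (F ∧ (T ∨ F))) ∧ (((F ∨ T) ∨ F) ∧ (¬T ∧ T))
  [3] (F ∧ (T ∨ F)) ∧ (((F ∨ T) ∨ F) ∧ (¬T ∧ T))
  [4] F ∧ (((F ∨ T) ∨ F) ∧ (¬T ∧ T))
  [5] F

Answer: DIFFERENT — A ⇓ T, B ⇓ F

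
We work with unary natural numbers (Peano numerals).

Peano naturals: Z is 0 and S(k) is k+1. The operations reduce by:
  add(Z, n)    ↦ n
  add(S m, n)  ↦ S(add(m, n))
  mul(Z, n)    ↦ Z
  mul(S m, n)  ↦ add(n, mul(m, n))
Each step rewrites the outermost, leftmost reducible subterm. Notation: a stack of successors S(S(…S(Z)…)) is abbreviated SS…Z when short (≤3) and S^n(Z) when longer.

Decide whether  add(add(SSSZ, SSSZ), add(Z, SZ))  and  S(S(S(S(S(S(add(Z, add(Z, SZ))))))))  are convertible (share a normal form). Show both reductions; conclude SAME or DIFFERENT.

Term A:
  start: add(add(SSSZ, SSSZ), add(Z, SZ))
  [1] add(S(add(SSZ, SSSZ)), add(Z, SZ))
  [2] S(add(add(SSZ, SSSZ), add(Z, SZ)))
  [3] S(add(S(add(SZ, SSSZ)), add(Z, SZ)))
  [4] S(S(add(add(SZ, SSSZ), add(Z, SZ))))
  [5] S(S(add(S(add(Z, SSSZ)), add(Z, SZ))))
  [6] S(S(S(add(add(Z, SSSZ), add(Z, SZ)))))
  [7] S(S(S(add(SSSZ, add(Z, SZ)))))
  [8] S(S(S(S(add(SSZ, add(Z, SZ))))))
  [9] S(S(S(S(S(add(SZ, add(Z, SZ)))))))
  [10] S(S(S(S(S(S(add(Z, add(Z, SZ))))))))
  [11] S(S(S(S(S(S(add(Z, SZ)))))))
  [12] S^7(Z)

Term B:
  start: S(S(S(S(S(S(add(Z, add(Z, SZ))))))))
  [1] S(S(S(S(S(S(add(Z, SZ)))))))
  [2] S^7(Z)

Answer: SAME — A ⇓ S^7(Z), B ⇓ S^7(Z)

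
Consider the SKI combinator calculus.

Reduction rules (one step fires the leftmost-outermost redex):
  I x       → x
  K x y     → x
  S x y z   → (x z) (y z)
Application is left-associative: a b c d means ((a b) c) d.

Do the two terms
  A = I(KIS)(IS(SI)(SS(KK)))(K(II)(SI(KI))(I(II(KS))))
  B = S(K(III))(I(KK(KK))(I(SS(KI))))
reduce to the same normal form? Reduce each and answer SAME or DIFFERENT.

Answer: DIFFERENT — A ⇓ S(KS), B ⇓ S(KI)(K(SS(KI)))

Working:
Term A:
  start: I(KIS)(IS(SI)(SS(KK)))(K(II)(SI(KI))(I(II(KS))))
  →1  KIS(IS(SI)(SS(KK)))(K(II)(SI(KI))(I(II(KS))))
  →2  I(IS(SI)(SS(KK)))(K(II)(SI(KI))(I(II(KS))))
  →3  IS(SI)(SS(KK))(K(II)(SI(KI))(I(II(KS))))
  →4  S(SI)(SS(KK))(K(II)(SI(KI))(I(II(KS))))
  →5  SI(K(II)(SI(KI))(I(II(KS))))(SS(KK)(K(II)(SI(KI))(I(II(KS)))))
  →6  I(SS(KK)(K(II)(SI(KI))(I(II(KS)))))(K(II)(SI(KI))(I(II(KS)))(SS(KK)(K(II)(SI(KI))(I(II(KS))))))
  →7  SS(KK)(K(II)(SI(KI))(I(II(KS))))(K(II)(SI(KI))(I(II(KS)))(SS(KK)(K(II)(SI(KI))(I(II(KS))))))
  →8  S(K(II)(SI(KI))(I(II(KS))))(KK(K(II)(SI(KI))(I(II(KS)))))(K(II)(SI(KI))(I(II(KS)))(SS(KK)(K(II)(SI(KI))(I(II(KS))))))
  →9  K(II)(SI(KI))(I(II(KS)))(K(II)(SI(KI))(I(II(KS)))(SS(KK)(K(II)(SI(KI))(I(II(KS))))))(KK(K(II)(SI(KI))(I(II(KS))))(K(II)(SI(KI))(I(II(KS)))(SS(KK)(K(II)(SI(KI))(I(II(KS)))))))
  →10  II(I(II(KS)))(K(II)(SI(KI))(I(II(KS)))(SS(KK)(K(II)(SI(KI))(I(II(KS))))))(KK(K(II)(SI(KI))(I(II(KS))))(K(II)(SI(KI))(I(II(KS)))(SS(KK)(K(II)(SI(KI))(I(II(KS)))))))
  →11  I(I(II(KS)))(K(II)(SI(KI))(I(II(KS)))(SS(KK)(K(II)(SI(KI))(I(II(KS))))))(KK(K(II)(SI(KI))(I(II(KS))))(K(II)(SI(KI))(I(II(KS)))(SS(KK)(K(II)(SI(KI))(I(II(KS)))))))
  →12  I(II(KS))(K(II)(SI(KI))(I(II(KS)))(SS(KK)(K(II)(SI(KI))(I(II(KS))))))(KK(K(II)(SI(KI))(I(II(KS))))(K(II)(SI(KI))(I(II(KS)))(SS(KK)(K(II)(SI(KI))(I(II(KS)))))))
  →13  II(KS)(K(II)(SI(KI))(I(II(KS)))(SS(KK)(K(II)(SI(KI))(I(II(KS))))))(KK(K(II)(SI(KI))(I(II(KS))))(K(II)(SI(KI))(I(II(KS)))(SS(KK)(K(II)(SI(KI))(I(II(KS)))))))
  →14  I(KS)(K(II)(SI(KI))(I(II(KS)))(SS(KK)(K(II)(SI(KI))(I(II(KS))))))(KK(K(II)(SI(KI))(I(II(KS))))(K(II)(SI(KI))(I(II(KS)))(SS(KK)(K(II)(SI(KI))(I(II(KS)))))))
  →15  KS(K(II)(SI(KI))(I(II(KS)))(SS(KK)(K(II)(SI(KI))(I(II(KS))))))(KK(K(II)(SI(KI))(I(II(KS))))(K(II)(SI(KI))(I(II(KS)))(SS(KK)(K(II)(SI(KI))(I(II(KS)))))))
  →16  S(KK(K(II)(SI(KI))(I(II(KS))))(K(II)(SI(KI))(I(II(KS)))(SS(KK)(K(II)(SI(KI))(I(II(KS)))))))
  →17  S(K(K(II)(SI(KI))(I(II(KS)))(SS(KK)(K(II)(SI(KI))(I(II(KS)))))))
  →18  S(K(II(I(II(KS)))(SS(KK)(K(II)(SI(KI))(I(II(KS)))))))
  →19  S(K(I(I(II(KS)))(SS(KK)(K(II)(SI(KI))(I(II(KS)))))))
  →20  S(K(I(II(KS))(SS(KK)(K(II)(SI(KI))(I(II(KS)))))))
  →21  S(K(II(KS)(SS(KK)(K(II)(SI(KI))(I(II(KS)))))))
  →22  S(K(I(KS)(SS(KK)(K(II)(SI(KI))(I(II(KS)))))))
  →23  S(K(KS(SS(KK)(K(II)(SI(KI))(I(II(KS)))))))
  →24  S(KS)

Term B:
  start: S(K(III))(I(KK(KK))(I(SS(KI))))
  →1  S(K(II))(I(KK(KK))(I(SS(KI))))
  →2  S(KI)(I(KK(KK))(I(SS(KI))))
  →3  S(KI)(KK(KK)(I(SS(KI))))
  →4  S(KI)(K(I(SS(KI))))
  →5  S(KI)(K(SS(KI)))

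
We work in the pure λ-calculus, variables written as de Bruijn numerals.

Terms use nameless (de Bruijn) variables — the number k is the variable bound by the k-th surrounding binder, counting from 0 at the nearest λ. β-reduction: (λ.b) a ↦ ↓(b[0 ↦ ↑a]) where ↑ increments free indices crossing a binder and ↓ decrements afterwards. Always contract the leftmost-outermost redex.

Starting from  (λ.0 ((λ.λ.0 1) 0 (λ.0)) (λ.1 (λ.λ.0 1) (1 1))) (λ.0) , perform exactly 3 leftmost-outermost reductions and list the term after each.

Answer: after 3 steps: (λ.0 (λ.0)) (λ.0) (λ.(λ.0) (λ.λ.0 1) ((λ.0) (λ.0)))

Derivation:
  start: (λ.0 ((λ.λ.0 1) 0 (λ.0)) (λ.1 (λ.λ.0 1) (1 1))) (λ.0)
  [1] (λ.0) ((λ.λ.0 1) (λ.0) (λ.0)) (λ.(λ.0) (λ.λ.0 1) ((λ.0) (λ.0)))
  [2] (λ.λ.0 1) (λ.0) (λ.0) (λ.(λ.0) (λ.λ.0 1) ((λ.0) (λ.0)))
  [3] (λ.0 (λ.0)) (λ.0) (λ.(λ.0) (λ.λ.0 1) ((λ.0) (λ.0)))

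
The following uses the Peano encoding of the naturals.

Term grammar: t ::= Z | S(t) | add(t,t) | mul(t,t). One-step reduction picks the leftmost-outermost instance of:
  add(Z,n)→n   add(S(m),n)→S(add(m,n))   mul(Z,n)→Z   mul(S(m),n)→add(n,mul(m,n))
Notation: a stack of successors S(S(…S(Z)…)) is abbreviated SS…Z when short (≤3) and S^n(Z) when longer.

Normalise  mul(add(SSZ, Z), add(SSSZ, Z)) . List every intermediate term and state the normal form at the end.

Answer: normal form = S^6(Z)  (in 22 steps)

Working:
  start: mul(add(SSZ, Z), add(SSSZ, Z))
  [1] mul(S(add(SZ, Z)), add(SSSZ, Z))
  [2] add(add(SSSZ, Z), mul(add(SZ, Z), add(SSSZ, Z)))
  [3] add(S(add(SSZ, Z)), mul(add(SZ, Z), add(SSSZ, Z)))
  [4] S(add(add(SSZ, Z), mul(add(SZ, Z), add(SSSZ, Z))))
  [5] S(add(S(add(SZ, Z)), mul(add(SZ, Z), add(SSSZ, Z))))
  [6] S(S(add(add(SZ, Z), mul(add(SZ, Z), add(SSSZ, Z)))))
  [7] S(S(add(S(add(Z, Z)), mul(add(SZ, Z), add(SSSZ, Z)))))
  [8] S(S(S(add(add(Z, Z), mul(add(SZ, Z), add(SSSZ, Z))))))
  [9] S(S(S(add(Z, mul(add(SZ, Z), add(SSSZ, Z))))))
  [10] S(S(S(mul(add(SZ, Z), add(SSSZ, Z)))))
  [11] S(S(S(mul(S(add(Z, Z)), add(SSSZ, Z)))))
  [12] S(S(S(add(add(SSSZ, Z), mul(add(Z, Z), add(SSSZ, Z))))))
  [13] S(S(S(add(S(add(SSZ, Z)), mul(add(Z, Z), add(SSSZ, Z))))))
  [14] S(S(S(S(add(add(SSZ, Z), mul(add(Z, Z), add(SSSZ, Z)))))))
  [15] S(S(S(S(add(S(add(SZ, Z)), mul(add(Z, Z), add(SSSZ, Z)))))))
  [16] S(S(S(S(S(add(add(SZ, Z), mul(add(Z, Z), add(SSSZ, Z))))))))
  [17] S(S(S(S(S(add(S(add(Z, Z)), mul(add(Z, Z), add(SSSZ, Z))))))))
  [18] S(S(S(S(S(S(add(add(Z, Z), mul(add(Z, Z), add(SSSZ, Z)))))))))
  [19] S(S(S(S(S(S(add(Z, mul(add(Z, Z), add(SSSZ, Z)))))))))
  [20] S(S(S(S(S(S(mul(add(Z, Z), add(SSSZ, Z))))))))
  [21] S(S(S(S(S(S(mul(Z, add(SSSZ, Z))))))))
  [22] S^6(Z)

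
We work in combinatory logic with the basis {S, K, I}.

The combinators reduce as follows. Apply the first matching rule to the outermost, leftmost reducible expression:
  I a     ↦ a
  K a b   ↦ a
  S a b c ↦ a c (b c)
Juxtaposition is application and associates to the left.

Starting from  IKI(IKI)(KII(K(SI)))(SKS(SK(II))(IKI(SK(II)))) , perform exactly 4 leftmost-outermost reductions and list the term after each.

Answer: after 4 steps: I(K(SI))(SKS(SK(II))(IKI(SK(II))))

Working:
  start: IKI(IKI)(KII(K(SI)))(SKS(SK(II))(IKI(SK(II))))
  →1  KI(IKI)(KII(K(SI)))(SKS(SK(II))(IKI(SK(II))))
  →2  I(KII(K(SI)))(SKS(SK(II))(IKI(SK(II))))
  →3  KII(K(SI))(SKS(SK(II))(IKI(SK(II))))
  →4  I(K(SI))(SKS(SK(II))(IKI(SK(II))))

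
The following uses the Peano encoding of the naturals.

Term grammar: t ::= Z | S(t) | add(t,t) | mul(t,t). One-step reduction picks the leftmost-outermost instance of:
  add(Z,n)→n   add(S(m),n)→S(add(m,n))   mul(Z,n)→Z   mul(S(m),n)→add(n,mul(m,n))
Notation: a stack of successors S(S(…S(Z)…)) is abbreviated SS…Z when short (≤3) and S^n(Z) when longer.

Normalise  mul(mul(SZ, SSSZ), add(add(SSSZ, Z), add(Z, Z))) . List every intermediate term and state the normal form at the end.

  start: mul(mul(SZ, SSSZ), add(add(SSSZ, Z), add(Z, Z)))
  →1  mul(add(SSSZ, mul(Z, SSSZ)), add(add(SSSZ, Z), add(Z, Z)))
  →2  mul(S(add(SSZ, mul(Z, SSSZ))), add(add(SSSZ, Z), add(Z, Z)))
  →3  add(add(add(SSSZ, Z), add(Z, Z)), mul(add(SSZ, mul(Z, SSSZ)), add(add(SSSZ, Z), add(Z, Z))))
  →4  add(add(S(add(SSZ, Z)), add(Z, Z)), mul(add(SSZ, mul(Z, SSSZ)), add(add(SSSZ, Z), add(Z, Z))))
  →5  add(S(add(add(SSZ, Z), add(Z, Z))), mul(add(SSZ, mul(Z, SSSZ)), add(add(SSSZ, Z), add(Z, Z))))
  →6  S(add(add(add(SSZ, Z), add(Z, Z)), mul(add(SSZ, mul(Z, SSSZ)), add(add(SSSZ, Z), add(Z, Z)))))
  →7  S(add(add(S(add(SZ, Z)), add(Z, Z)), mul(add(SSZ, mul(Z, SSSZ)), add(add(SSSZ, Z), add(Z, Z)))))
  →8  S(add(S(add(add(SZ, Z), add(Z, Z))), mul(add(SSZ, mul(Z, SSSZ)), add(add(SSSZ, Z), add(Z, Z)))))
  →9  S(S(add(add(add(SZ, Z), add(Z, Z)), mul(add(SSZ, mul(Z, SSSZ)), add(add(SSSZ, Z), add(Z, Z))))))
  →10  S(S(add(add(S(add(Z, Z)), add(Z, Z)), mul(add(SSZ, mul(Z, SSSZ)), add(add(SSSZ, Z), add(Z, Z))))))
  →11  S(S(add(S(add(add(Z, Z), add(Z, Z))), mul(add(SSZ, mul(Z, SSSZ)), add(add(SSSZ, Z), add(Z, Z))))))
  →12  S(S(S(add(add(add(Z, Z), add(Z, Z)), mul(add(SSZ, mul(Z, SSSZ)), add(add(SSSZ, Z), add(Z, Z)))))))
  →13  S(S(S(add(add(Z, add(Z, Z)), mul(add(SSZ, mul(Z, SSSZ)), add(add(SSSZ, Z), add(Z, Z)))))))
  →14  S(S(S(add(add(Z, Z), mul(add(SSZ, mul(Z, SSSZ)), add(add(SSSZ, Z), add(Z, Z)))))))
  →15  S(S(S(add(Z, mul(add(SSZ, mul(Z, SSSZ)), add(add(SSSZ, Z), add(Z, Z)))))))
  →16  S(S(S(mul(add(SSZ, mul(Z, SSSZ)), add(add(SSSZ, Z), add(Z, Z))))))
  →17  S(S(S(mul(S(add(SZ, mul(Z, SSSZ))), add(add(SSSZ, Z), add(Z, Z))))))
  →18  S(S(S(add(add(add(SSSZ, Z), add(Z, Z)), mul(add(SZ, mul(Z, SSSZ)), add(add(SSSZ, Z), add(Z, Z)))))))
  →19  S(S(S(add(add(S(add(SSZ, Z)), add(Z, Z)), mul(add(SZ, mul(Z, SSSZ)), add(add(SSSZ, Z), add(Z, Z)))))))
  →20  S(S(S(add(S(add(add(SSZ, Z), add(Z, Z))), mul(add(SZ, mul(Z, SSSZ)), add(add(SSSZ, Z), add(Z, Z)))))))
  →21  S(S(S(S(add(add(add(SSZ, Z), add(Z, Z)), mul(add(SZ, mul(Z, SSSZ)), add(add(SSSZ, Z), add(Z, Z))))))))
  →22  S(S(S(S(add(add(S(add(SZ, Z)), add(Z, Z)), mul(add(SZ, mul(Z, SSSZ)), add(add(SSSZ, Z), add(Z, Z))))))))
  →23  S(S(S(S(add(S(add(add(SZ, Z), add(Z, Z))), mul(add(SZ, mul(Z, SSSZ)), add(add(SSSZ, Z), add(Z, Z))))))))
  →24  S(S(S(S(S(add(add(add(SZ, Z), add(Z, Z)), mul(add(SZ, mul(Z, SSSZ)), add(add(SSSZ, Z), add(Z, Z)))))))))
  →25  S(S(S(S(S(add(add(S(add(Z, Z)), add(Z, Z)), mul(add(SZ, mul(Z, SSSZ)), add(add(SSSZ, Z), add(Z, Z)))))))))
  →26  S(S(S(S(S(add(S(add(add(Z, Z), add(Z, Z))), mul(add(SZ, mul(Z, SSSZ)), add(add(SSSZ, Z), add(Z, Z)))))))))
  →27  S(S(S(S(S(S(add(add(add(Z, Z), add(Z, Z)), mul(add(SZ, mul(Z, SSSZ)), add(add(SSSZ, Z), add(Z, Z))))))))))
  →28  S(S(S(S(S(S(add(add(Z, add(Z, Z)), mul(add(SZ, mul(Z, SSSZ)), add(add(SSSZ, Z), add(Z, Z))))))))))
  →29  S(S(S(S(S(S(add(add(Z, Z), mul(add(SZ, mul(Z, SSSZ)), add(add(SSSZ, Z), add(Z, Z))))))))))
  →30  S(S(S(S(S(S(add(Z, mul(add(SZ, mul(Z, SSSZ)), add(add(SSSZ, Z), add(Z, Z))))))))))
  →31  S(S(S(S(S(S(mul(add(SZ, mul(Z, SSSZ)), add(add(SSSZ, Z), add(Z, Z)))))))))
  →32  S(S(S(S(S(S(mul(S(add(Z, mul(Z, SSSZ))), add(add(SSSZ, Z), add(Z, Z)))))))))
  →33  S(S(S(S(S(S(add(add(add(SSSZ, Z), add(Z, Z)), mul(add(Z, mul(Z, SSSZ)), add(add(SSSZ, Z), add(Z, Z))))))))))
  →34  S(S(S(S(S(S(add(add(S(add(SSZ, Z)), add(Z, Z)), mul(add(Z, mul(Z, SSSZ)), add(add(SSSZ, Z), add(Z, Z))))))))))
  →35  S(S(S(S(S(S(add(S(add(add(SSZ, Z), add(Z, Z))), mul(add(Z, mul(Z, SSSZ)), add(add(SSSZ, Z), add(Z, Z))))))))))
  →36  S(S(S(S(S(S(S(add(add(add(SSZ, Z), add(Z, Z)), mul(add(Z, mul(Z, SSSZ)), add(add(SSSZ, Z), add(Z, Z)))))))))))
  →37  S(S(S(S(S(S(S(add(add(S(add(SZ, Z)), add(Z, Z)), mul(add(Z, mul(Z, SSSZ)), add(add(SSSZ, Z), add(Z, Z)))))))))))
  →38  S(S(S(S(S(S(S(add(S(add(add(SZ, Z), add(Z, Z))), mul(add(Z, mul(Z, SSSZ)), add(add(SSSZ, Z), add(Z, Z)))))))))))
  →39  S(S(S(S(S(S(S(S(add(add(add(SZ, Z), add(Z, Z)), mul(add(Z, mul(Z, SSSZ)), add(add(SSSZ, Z), add(Z, Z))))))))))))
  →40  S(S(S(S(S(S(S(S(add(add(S(add(Z, Z)), add(Z, Z)), mul(add(Z, mul(Z, SSSZ)), add(add(SSSZ, Z), add(Z, Z))))))))))))
  →41  S(S(S(S(S(S(S(S(add(S(add(add(Z, Z), add(Z, Z))), mul(add(Z, mul(Z, SSSZ)), add(add(SSSZ, Z), add(Z, Z))))))))))))
  →42  S(S(S(S(S(S(S(S(S(add(add(add(Z, Z), add(Z, Z)), mul(add(Z, mul(Z, SSSZ)), add(add(SSSZ, Z), add(Z, Z)))))))))))))
  →43  S(S(S(S(S(S(S(S(S(add(add(Z, add(Z, Z)), mul(add(Z, mul(Z, SSSZ)), add(add(SSSZ, Z), add(Z, Z)))))))))))))
  →44  S(S(S(S(S(S(S(S(S(add(add(Z, Z), mul(add(Z, mul(Z, SSSZ)), add(add(SSSZ, Z), add(Z, Z)))))))))))))
  →45  S(S(S(S(S(S(S(S(S(add(Z, mul(add(Z, mul(Z, SSSZ)), add(add(SSSZ, Z), add(Z, Z)))))))))))))
  →46  S(S(S(S(S(S(S(S(S(mul(add(Z, mul(Z, SSSZ)), add(add(SSSZ, Z), add(Z, Z))))))))))))
  →47  S(S(S(S(S(S(S(S(S(mul(mul(Z, SSSZ), add(add(SSSZ, Z), add(Z, Z))))))))))))
  →48  S(S(S(S(S(S(S(S(S(mul(Z, add(add(SSSZ, Z), add(Z, Z))))))))))))
  →49  S^9(Z)

Answer: normal form = S^9(Z)  (in 49 steps)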